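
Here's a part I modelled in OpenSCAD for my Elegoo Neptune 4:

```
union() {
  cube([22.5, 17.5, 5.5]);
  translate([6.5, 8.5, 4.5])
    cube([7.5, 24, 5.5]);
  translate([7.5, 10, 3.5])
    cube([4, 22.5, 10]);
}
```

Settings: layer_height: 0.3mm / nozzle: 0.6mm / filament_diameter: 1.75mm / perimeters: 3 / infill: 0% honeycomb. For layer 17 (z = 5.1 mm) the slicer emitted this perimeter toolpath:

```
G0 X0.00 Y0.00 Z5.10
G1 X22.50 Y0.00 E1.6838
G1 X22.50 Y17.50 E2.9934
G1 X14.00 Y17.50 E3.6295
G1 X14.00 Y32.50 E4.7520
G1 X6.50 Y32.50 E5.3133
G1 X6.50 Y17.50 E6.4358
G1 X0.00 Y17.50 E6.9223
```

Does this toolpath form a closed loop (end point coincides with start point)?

no

Start point (G0): (0.00, 0.00). End point (last G1): the path does not return to the start — open.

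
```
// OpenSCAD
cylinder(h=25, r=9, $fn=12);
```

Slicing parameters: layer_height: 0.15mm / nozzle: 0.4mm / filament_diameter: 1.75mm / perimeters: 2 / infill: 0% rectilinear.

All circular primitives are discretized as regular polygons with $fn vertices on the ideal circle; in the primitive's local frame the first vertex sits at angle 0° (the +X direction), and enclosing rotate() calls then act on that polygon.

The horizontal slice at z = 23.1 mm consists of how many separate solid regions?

At z = 23.1 mm: the r=9 cylinder contributes a regular 12-gon of circumradius 9. The result has 1 disconnected region.

1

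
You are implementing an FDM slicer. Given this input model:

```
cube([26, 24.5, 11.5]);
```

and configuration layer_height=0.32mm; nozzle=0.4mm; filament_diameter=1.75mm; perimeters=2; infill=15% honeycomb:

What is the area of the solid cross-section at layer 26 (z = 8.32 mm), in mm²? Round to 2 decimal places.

637.00 mm²

At z = 8.32 mm: the cube (footprint 26×24.5) is included at this height (area 637.00 mm²). Overall, the cross-section is a single solid region. Net area = 637.00 mm².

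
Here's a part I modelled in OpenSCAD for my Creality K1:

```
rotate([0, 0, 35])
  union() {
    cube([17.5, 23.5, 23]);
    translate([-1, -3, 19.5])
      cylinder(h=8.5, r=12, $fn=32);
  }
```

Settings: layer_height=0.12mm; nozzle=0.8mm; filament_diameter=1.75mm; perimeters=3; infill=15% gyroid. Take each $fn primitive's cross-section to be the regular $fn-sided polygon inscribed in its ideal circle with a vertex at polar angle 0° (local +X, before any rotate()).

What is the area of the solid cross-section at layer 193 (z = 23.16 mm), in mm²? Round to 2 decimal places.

At z = 23.16 mm: the cube does not reach this height (z outside [0, 23]); the r=12 cylinder at (-1, -3) contributes a regular 32-gon of circumradius 12 (area = (32/2)·12.000²·sin(360°/32) = 449.49 mm²); Combining (union): only the r=12 cylinder at (-1, -3) is present, so the union is just that shape — area = 449.49 mm²; (rotated 35° about Z; rotation is an isometry so areas/perimeters/island counts are preserved). Overall, the cross-section is a single solid region. Net area = 449.49 mm².

449.49 mm²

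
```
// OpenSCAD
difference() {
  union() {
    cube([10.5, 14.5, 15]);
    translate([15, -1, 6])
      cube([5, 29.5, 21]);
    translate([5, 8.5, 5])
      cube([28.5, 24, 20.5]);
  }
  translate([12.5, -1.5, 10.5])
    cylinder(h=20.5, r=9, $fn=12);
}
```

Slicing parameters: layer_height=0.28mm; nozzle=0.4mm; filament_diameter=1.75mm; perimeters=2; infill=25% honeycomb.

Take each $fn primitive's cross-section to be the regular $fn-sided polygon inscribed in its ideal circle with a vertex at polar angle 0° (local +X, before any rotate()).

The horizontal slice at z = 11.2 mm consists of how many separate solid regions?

At z = 11.2 mm: the 10.5×14.5 cube contributes its full rectangle; the 5×29.5 cube at (15, -1) contributes its full rectangle; the cube at (5, 8.5) (footprint 28.5×24) is included at this height; Combining (union): the regions partially overlap (shared area 133.00 mm²), so overlapping operands fuse into one piece — 1 connected region; the r=9 cylinder at (12.5, -1.5) gives a regular 12-gon of circumradius 9 (constant along its height); Subtracting the remaining from the first: starting from that combined region, the r=9 cylinder at (12.5, -1.5) partially overlaps it — only the 65.59 mm² overlap (of its 243.00 mm²) is removed, clipping the outline — 1 connected region. The result has 1 disconnected region.

1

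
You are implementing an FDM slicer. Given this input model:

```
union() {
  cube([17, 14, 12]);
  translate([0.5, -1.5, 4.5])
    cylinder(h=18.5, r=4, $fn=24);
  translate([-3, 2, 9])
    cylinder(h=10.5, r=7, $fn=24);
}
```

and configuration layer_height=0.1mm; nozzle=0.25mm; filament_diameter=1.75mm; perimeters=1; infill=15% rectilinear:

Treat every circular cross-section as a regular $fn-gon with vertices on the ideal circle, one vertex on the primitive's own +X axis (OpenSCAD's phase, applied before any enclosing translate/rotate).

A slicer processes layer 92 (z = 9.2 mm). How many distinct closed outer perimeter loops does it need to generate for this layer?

At z = 9.2 mm: the 17×14 cube contributes its full rectangle; the cylinder at (0.5, -1.5): section is a regular 24-gon, circumradius r=4; the r=7 cylinder at (-3, 2) gives a regular 24-gon of circumradius 7 (constant along its height); Taking the union: the regions partially overlap (shared area 63.36 mm²), so overlapping operands fuse into one piece — 1 connected region. The result has 1 disconnected region.

1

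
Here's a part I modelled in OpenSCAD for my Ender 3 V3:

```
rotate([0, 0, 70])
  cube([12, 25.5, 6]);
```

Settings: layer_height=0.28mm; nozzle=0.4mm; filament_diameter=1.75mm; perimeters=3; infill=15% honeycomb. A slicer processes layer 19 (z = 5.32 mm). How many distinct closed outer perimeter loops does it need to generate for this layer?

1

At z = 5.32 mm: the cube (footprint 12×25.5) is included at this height; (rotated 70° about Z; rotation is an isometry so areas/perimeters/island counts are preserved). The result has 1 disconnected region.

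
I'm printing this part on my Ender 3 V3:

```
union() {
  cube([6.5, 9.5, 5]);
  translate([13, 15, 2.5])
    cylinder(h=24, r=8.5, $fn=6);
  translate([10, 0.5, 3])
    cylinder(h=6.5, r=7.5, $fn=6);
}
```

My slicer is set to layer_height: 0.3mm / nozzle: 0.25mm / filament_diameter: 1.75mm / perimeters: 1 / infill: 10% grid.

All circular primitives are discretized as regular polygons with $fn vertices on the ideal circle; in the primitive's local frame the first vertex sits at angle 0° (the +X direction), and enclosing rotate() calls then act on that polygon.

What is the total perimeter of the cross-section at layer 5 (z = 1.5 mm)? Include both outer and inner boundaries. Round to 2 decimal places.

At z = 1.5 mm: the 6.5×9.5 cube contributes its full rectangle (perimeter 32.00 mm); the cylinder at (13, 15) is absent (z outside [2.5, 26.5]); the cylinder at (10, 0.5) is not intersected at this z (z outside [3, 9.5]); Merging all regions: only the 6.5×9.5 cube is present, so the union is just that shape — boundary = 32.00 mm. Overall, the cross-section is a single solid region. Total boundary length (outer) = 32.00 mm.

32.00 mm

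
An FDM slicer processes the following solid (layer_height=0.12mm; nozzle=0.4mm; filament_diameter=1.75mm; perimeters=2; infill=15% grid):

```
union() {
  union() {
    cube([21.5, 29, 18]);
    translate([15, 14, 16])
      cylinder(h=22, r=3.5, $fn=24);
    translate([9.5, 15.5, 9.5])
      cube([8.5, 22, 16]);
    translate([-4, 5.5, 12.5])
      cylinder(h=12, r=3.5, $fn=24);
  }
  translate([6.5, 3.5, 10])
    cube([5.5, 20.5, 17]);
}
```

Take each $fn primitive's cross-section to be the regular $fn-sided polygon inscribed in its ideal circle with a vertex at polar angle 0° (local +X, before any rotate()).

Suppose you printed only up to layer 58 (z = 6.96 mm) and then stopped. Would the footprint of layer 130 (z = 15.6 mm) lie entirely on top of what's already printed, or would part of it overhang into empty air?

Compare the two slices. At z = 6.96: the cube is present — its section is the full 21.5×29 rectangle (area 623.50 mm²); the cylinder at (15, 14) does not reach this height (z outside [16, 38]); the cube at (9.5, 15.5) does not reach this height (z outside [9.5, 25.5]); the cylinder at (-4, 5.5) is absent (z outside [12.5, 24.5]); Taking the union: only the 21.5×29 cube is present, so the union is just that shape — area = 623.50 mm²; the cube at (6.5, 3.5) is not intersected at this z (z outside [10, 27]); Taking the union: only the result so far is present, so the union is just that shape — area = 623.50 mm². At z = 15.6: the cube is present — its section is the full 21.5×29 rectangle (area 623.50 mm²); the cylinder at (15, 14) is absent (z outside [16, 38]); the 8.5×22 cube at (9.5, 15.5) contributes its full rectangle (area 187.00 mm²); the cylinder at (-4, 5.5): section is a regular 24-gon, circumradius r=3.5 (area = (24/2)·3.500²·sin(360°/24) = 38.05 mm²); Combining (union): the regions partially overlap — summed areas 848.55 mm² minus the doubly-counted overlap 114.75 mm² gives 733.80 mm² — area = 733.80 mm²; the 5.5×20.5 cube at (6.5, 3.5) contributes its full rectangle (area 112.75 mm²); Taking the union: the 5.5×20.5 cube at (6.5, 3.5) lies entirely inside the result so far, so the union is just the result so far — area = 733.80 mm². Checking containment: at z = 15.6 the cross-section extends beyond the z = 6.96 cross-section by about 110.30 mm².

part overhangs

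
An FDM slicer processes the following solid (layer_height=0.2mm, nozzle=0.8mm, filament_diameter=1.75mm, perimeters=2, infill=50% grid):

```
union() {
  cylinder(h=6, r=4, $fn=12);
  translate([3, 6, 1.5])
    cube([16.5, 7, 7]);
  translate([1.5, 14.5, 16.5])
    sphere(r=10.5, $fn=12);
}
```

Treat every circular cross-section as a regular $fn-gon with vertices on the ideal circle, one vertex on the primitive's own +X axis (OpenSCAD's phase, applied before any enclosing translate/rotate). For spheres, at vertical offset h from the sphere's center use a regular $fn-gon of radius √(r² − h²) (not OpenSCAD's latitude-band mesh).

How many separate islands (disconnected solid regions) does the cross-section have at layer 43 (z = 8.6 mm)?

At z = 8.6 mm: the cylinder is absent (z outside [0, 6]); the cube at (3, 6) does not reach this height (z outside [1.5, 8.5]); the r=10.5 sphere at (1.5, 14.5) contributes a regular 12-gon of circumradius √(10.5²−7.9²) = 6.917; Combining (union): only the r=10.5 sphere at (1.5, 14.5) is present, so the union is just that shape — 1 connected region. Overall, the cross-section is a single solid region. Island count = 1.

1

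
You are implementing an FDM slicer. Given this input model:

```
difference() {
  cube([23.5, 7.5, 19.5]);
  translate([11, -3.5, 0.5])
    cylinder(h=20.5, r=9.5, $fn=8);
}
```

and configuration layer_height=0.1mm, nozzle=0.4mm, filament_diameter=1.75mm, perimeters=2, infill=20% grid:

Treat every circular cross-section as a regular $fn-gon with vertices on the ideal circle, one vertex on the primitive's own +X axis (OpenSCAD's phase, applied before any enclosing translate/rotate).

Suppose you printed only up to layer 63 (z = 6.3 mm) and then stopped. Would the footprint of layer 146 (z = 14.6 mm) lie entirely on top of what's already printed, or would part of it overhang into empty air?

entirely on top

Compare the two slices. At z = 6.3: the cube is present — its section is the full 23.5×7.5 rectangle (area 176.25 mm²); the r=9.5 cylinder at (11, -3.5) gives a regular 8-gon of circumradius 9.5 (constant along its height) (area = (8/2)·9.500²·sin(360°/8) = 255.27 mm²); Subtracting the remaining from the first: starting from the 23.5×7.5 cube (176.25 mm²), the r=9.5 cylinder at (11, -3.5) partially overlaps it — only the 66.21 mm² overlap (of its 255.27 mm²) is removed, clipping the outline — area = 110.04 mm². At z = 14.6: the 23.5×7.5 cube contributes its full rectangle (area 176.25 mm²); the r=9.5 cylinder at (11, -3.5) gives a regular 8-gon of circumradius 9.5 (constant along its height) (area = (8/2)·9.500²·sin(360°/8) = 255.27 mm²); After the difference (first − rest): starting from the 23.5×7.5 cube (176.25 mm²), the r=9.5 cylinder at (11, -3.5) partially overlaps it — only the 66.21 mm² overlap (of its 255.27 mm²) is removed, clipping the outline — area = 110.04 mm². Checking containment: the cross-section at z = 14.6 is a subset of the cross-section at z = 6.3.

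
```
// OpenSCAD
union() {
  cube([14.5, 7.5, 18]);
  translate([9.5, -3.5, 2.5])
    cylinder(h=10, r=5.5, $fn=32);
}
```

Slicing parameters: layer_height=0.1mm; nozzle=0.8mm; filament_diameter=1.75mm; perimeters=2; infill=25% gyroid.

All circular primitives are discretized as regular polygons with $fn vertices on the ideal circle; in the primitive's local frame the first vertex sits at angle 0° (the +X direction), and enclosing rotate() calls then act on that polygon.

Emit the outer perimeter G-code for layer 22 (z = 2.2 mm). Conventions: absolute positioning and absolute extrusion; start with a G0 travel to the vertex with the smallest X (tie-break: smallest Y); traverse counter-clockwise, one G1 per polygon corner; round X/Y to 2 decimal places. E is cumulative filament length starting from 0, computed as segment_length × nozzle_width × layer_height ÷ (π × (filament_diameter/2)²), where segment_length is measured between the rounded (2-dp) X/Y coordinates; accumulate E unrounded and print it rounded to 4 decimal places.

G0 X0.00 Y0.00 Z2.20
G1 X14.50 Y0.00 E0.4823
G1 X14.50 Y7.50 E0.7317
G1 X0.00 Y7.50 E1.2140
G1 X0.00 Y0.00 E1.4634

At z = 2.2 mm: the cube (footprint 14.5×7.5) is included at this height; the cylinder at (9.5, -3.5) is absent (z outside [2.5, 12.5]); Taking the union: only the 14.5×7.5 cube is present, so the union is just that shape — 1 connected region. The outline is a single polygon with 4 vertices. Extrusion per mm of travel: 0.8 × 0.1 / (π × 0.875²) = 0.033260. Accumulating E over each segment gives final E = 1.4634.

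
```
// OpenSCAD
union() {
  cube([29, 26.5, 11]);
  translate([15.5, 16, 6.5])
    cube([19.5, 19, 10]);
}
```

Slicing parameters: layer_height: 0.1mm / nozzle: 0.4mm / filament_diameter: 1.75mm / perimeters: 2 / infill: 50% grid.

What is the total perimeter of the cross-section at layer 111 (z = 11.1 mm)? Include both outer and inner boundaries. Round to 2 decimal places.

77.00 mm

At z = 11.1 mm: the cube is not intersected at this z (z outside [0, 11]); the cube at (15.5, 16) (footprint 19.5×19) is included at this height (perimeter 77.00 mm); Taking the union: only the 19.5×19 cube at (15.5, 16) is present, so the union is just that shape — boundary = 77.00 mm. Overall, the cross-section is a single solid region. Total boundary length (outer) = 77.00 mm.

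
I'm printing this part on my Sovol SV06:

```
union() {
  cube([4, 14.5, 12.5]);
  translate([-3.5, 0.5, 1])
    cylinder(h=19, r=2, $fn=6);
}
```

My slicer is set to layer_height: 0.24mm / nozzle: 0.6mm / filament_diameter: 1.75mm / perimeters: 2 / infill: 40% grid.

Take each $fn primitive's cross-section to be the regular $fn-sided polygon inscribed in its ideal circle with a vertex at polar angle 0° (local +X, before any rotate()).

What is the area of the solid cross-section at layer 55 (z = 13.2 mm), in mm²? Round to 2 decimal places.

10.39 mm²

At z = 13.2 mm: the cube is not intersected at this z (z outside [0, 12.5]); the cylinder at (-3.5, 0.5): section is a regular 6-gon, circumradius r=2 (area = (6/2)·2.000²·sin(360°/6) = 10.39 mm²); Combining (union): only the r=2 cylinder at (-3.5, 0.5) is present, so the union is just that shape — area = 10.39 mm². Overall, the cross-section is a single solid region. Net area = 10.39 mm².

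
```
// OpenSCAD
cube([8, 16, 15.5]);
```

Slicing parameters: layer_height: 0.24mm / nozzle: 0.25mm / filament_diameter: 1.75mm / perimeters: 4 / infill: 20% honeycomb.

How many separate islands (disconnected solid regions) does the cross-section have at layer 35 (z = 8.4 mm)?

1

At z = 8.4 mm: the cube (footprint 8×16) is included at this height. Overall, the cross-section is a single solid region. Island count = 1.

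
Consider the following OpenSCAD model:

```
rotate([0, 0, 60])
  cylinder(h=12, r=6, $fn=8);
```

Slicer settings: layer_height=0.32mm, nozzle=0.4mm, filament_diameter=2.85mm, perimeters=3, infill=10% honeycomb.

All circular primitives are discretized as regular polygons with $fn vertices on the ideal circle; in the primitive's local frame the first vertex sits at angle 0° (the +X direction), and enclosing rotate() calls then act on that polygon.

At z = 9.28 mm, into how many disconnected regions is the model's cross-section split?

1

At z = 9.28 mm: the cylinder: section is a regular 8-gon, circumradius r=6; (whole slice rotated 60° about Z — lengths, areas and connectivity unchanged). The result has 1 disconnected region.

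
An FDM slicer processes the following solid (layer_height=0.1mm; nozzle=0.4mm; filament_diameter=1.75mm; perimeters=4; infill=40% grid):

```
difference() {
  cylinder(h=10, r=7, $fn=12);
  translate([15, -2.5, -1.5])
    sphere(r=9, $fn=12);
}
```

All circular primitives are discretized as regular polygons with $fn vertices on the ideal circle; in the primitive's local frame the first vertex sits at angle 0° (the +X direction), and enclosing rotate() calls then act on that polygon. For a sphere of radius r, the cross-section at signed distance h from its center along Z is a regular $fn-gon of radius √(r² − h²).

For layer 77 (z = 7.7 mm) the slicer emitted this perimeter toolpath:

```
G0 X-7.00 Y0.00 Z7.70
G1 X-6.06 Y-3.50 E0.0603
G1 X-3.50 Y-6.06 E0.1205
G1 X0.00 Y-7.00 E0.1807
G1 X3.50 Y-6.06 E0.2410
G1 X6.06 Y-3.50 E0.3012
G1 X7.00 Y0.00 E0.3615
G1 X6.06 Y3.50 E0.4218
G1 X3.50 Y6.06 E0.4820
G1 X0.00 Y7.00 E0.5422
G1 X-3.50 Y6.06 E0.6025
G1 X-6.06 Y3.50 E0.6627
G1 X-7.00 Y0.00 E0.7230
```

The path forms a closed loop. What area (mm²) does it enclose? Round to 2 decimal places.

146.95 mm²

Apply the shoelace formula to the sequence of (X, Y) vertices; enclosed area = 146.95 mm².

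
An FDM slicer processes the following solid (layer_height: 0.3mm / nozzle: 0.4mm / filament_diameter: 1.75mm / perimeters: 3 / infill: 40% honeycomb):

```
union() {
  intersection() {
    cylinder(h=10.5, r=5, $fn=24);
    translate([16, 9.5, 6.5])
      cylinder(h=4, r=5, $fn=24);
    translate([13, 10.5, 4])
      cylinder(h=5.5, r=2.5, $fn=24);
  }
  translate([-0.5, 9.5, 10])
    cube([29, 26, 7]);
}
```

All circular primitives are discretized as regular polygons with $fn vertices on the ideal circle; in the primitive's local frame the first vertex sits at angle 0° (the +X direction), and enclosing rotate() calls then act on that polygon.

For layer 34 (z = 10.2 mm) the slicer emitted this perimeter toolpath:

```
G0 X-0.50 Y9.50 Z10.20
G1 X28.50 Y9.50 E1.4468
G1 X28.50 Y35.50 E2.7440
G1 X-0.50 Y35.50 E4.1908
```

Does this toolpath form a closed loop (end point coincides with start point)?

Start point (G0): (-0.50, 9.50). End point (last G1): the path does not return to the start — open.

no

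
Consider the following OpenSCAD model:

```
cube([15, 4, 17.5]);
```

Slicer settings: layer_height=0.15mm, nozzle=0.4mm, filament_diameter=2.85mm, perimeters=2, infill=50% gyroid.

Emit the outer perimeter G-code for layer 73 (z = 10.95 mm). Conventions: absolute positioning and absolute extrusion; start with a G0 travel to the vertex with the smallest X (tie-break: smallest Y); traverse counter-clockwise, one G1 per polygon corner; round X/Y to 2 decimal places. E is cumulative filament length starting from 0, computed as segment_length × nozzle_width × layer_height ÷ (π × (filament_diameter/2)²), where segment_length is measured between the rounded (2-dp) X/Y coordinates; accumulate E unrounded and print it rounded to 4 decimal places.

G0 X0.00 Y0.00 Z10.95
G1 X15.00 Y0.00 E0.1411
G1 X15.00 Y4.00 E0.1787
G1 X0.00 Y4.00 E0.3198
G1 X0.00 Y0.00 E0.3574

At z = 10.95 mm: the cube (footprint 15×4) is included at this height. The outline is a single polygon with 4 vertices. Extrusion per mm of travel: 0.4 × 0.15 / (π × 1.425²) = 0.009405. Accumulating E over each segment gives final E = 0.3574.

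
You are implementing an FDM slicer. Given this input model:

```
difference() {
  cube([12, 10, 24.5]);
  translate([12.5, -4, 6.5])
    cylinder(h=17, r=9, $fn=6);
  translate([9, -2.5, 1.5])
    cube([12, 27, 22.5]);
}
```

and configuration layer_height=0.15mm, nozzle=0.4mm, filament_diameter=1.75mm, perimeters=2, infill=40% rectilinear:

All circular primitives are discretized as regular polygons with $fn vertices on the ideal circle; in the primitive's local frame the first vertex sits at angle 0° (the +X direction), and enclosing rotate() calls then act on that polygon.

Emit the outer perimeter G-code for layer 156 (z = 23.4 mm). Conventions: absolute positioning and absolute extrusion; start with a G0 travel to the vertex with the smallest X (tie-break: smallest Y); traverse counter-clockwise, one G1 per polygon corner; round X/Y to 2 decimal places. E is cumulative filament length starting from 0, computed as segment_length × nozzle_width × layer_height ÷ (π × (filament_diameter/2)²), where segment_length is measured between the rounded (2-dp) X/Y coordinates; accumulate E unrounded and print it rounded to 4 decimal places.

G0 X0.00 Y0.00 Z23.40
G1 X5.81 Y0.00 E0.1449
G1 X8.00 Y3.79 E0.2541
G1 X9.00 Y3.79 E0.2791
G1 X9.00 Y10.00 E0.4340
G1 X0.00 Y10.00 E0.6585
G1 X0.00 Y0.00 E0.9079

At z = 23.4 mm: the cube (footprint 12×10) is included at this height; the r=9 cylinder at (12.5, -4) contributes a regular 6-gon of circumradius 9; the cube at (9, -2.5) (footprint 12×27) is included at this height; Subtracting the remaining from the first: starting from the 12×10 cube, the r=9 cylinder at (12.5, -4) partially overlaps it — only the 19.33 mm² overlap (of its 210.44 mm²) is removed, clipping the outline; the 12×27 cube at (9, -2.5) partially overlaps it — only the 18.62 mm² overlap (of its 324.00 mm²) is removed, clipping the outline — 1 connected region. The outline is a single polygon with 6 vertices. Extrusion per mm of travel: 0.4 × 0.15 / (π × 0.875²) = 0.024945. Accumulating E over each segment gives final E = 0.9079.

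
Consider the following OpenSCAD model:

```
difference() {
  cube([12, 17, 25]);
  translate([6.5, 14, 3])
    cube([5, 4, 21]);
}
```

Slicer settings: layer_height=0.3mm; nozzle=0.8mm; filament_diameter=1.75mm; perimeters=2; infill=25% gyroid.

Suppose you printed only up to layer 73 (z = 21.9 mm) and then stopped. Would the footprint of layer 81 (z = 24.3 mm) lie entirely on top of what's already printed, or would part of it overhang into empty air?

Compare the two slices. At z = 21.9: the 12×17 cube contributes its full rectangle (area 204.00 mm²); the cube at (6.5, 14) is present — its section is the full 5×4 rectangle (area 20.00 mm²); Taking the first minus the rest: starting from the 12×17 cube (204.00 mm²), the 5×4 cube at (6.5, 14) partially overlaps it — only the 15.00 mm² overlap (of its 20.00 mm²) is removed, clipping the outline — area = 189.00 mm². At z = 24.3: the cube (footprint 12×17) is included at this height (area 204.00 mm²); the cube at (6.5, 14) is absent (z outside [3, 24]); Subtracting the remaining from the first: none of the subtracted shapes is present at this height, so the 12×17 cube is unchanged — area = 204.00 mm². Checking containment: at z = 24.3 the cross-section extends beyond the z = 21.9 cross-section by about 15.00 mm².

part overhangs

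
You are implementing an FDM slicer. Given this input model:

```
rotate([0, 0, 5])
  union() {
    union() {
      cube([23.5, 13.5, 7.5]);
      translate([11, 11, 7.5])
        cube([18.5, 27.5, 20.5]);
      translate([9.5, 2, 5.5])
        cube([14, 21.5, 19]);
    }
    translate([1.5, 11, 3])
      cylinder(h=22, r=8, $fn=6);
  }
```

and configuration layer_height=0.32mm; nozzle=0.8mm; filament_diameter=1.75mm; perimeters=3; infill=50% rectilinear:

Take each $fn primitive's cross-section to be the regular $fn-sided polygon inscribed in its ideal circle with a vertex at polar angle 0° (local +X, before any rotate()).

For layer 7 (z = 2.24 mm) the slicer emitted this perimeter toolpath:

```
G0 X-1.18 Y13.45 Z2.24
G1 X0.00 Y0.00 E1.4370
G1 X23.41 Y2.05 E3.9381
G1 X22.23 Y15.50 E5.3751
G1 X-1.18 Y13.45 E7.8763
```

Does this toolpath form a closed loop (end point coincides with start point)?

Start point (G0): (-1.18, 13.45). End point (last G1): the path returns to the start — closed.

yes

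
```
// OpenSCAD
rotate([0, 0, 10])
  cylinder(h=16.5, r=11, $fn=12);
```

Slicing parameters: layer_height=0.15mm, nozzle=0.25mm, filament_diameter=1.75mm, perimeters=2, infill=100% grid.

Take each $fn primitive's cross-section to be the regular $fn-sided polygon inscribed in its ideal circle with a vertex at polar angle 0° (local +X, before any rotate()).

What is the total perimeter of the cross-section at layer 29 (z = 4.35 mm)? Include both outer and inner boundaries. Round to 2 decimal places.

At z = 4.35 mm: the r=11 cylinder gives a regular 12-gon of circumradius 11 (constant along its height) (perimeter = 2·12·11.000·sin(180°/12) = 68.33 mm); (rotated 10° about Z; rotation is an isometry so areas/perimeters/island counts are preserved). Overall, the cross-section is a single solid region. Total boundary length (outer) = 68.33 mm.

68.33 mm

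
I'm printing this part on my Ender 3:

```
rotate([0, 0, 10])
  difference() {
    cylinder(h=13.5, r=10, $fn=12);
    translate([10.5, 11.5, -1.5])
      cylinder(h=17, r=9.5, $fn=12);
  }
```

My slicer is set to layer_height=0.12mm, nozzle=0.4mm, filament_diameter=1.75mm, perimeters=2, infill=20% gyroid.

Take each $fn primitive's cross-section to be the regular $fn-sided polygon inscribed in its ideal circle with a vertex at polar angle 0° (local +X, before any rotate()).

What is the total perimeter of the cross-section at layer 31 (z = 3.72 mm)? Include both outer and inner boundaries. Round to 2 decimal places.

At z = 3.72 mm: the r=10 cylinder contributes a regular 12-gon of circumradius 10 (perimeter = 2·12·10.000·sin(180°/12) = 62.12 mm); the cylinder at (10.5, 11.5): section is a regular 12-gon, circumradius r=9.5 (perimeter = 2·12·9.500·sin(180°/12) = 59.01 mm); Taking the first minus the rest: starting from the r=10 cylinder, the r=9.5 cylinder at (10.5, 11.5) partially overlaps it — only the 25.71 mm² overlap (of its 270.75 mm²) is removed, clipping the outline — boundary = 62.16 mm; (rotated 10° about Z; rotation is an isometry so areas/perimeters/island counts are preserved). Overall, the cross-section is a single solid region. Total boundary length (outer) = 62.16 mm.

62.16 mm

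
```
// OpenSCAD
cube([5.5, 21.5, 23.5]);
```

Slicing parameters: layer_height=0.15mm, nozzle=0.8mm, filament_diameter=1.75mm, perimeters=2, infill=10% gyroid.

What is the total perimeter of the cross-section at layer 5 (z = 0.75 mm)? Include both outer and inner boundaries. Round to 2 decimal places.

At z = 0.75 mm: the cube is present — its section is the full 5.5×21.5 rectangle (perimeter 54.00 mm). Overall, the cross-section is a single solid region. Total boundary length (outer) = 54.00 mm.

54.00 mm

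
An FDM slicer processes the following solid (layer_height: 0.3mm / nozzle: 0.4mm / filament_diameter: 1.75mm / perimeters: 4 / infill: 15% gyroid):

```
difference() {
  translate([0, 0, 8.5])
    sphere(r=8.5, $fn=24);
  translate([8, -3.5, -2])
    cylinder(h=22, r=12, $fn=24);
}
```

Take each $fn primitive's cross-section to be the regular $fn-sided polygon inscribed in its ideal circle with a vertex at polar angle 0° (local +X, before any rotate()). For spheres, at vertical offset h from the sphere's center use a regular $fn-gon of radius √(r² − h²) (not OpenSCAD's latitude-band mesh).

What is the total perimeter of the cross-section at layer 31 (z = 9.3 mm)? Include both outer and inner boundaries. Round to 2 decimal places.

45.83 mm

At z = 9.3 mm: the r=8.5 sphere contributes a regular 24-gon of circumradius √(8.5²−0.8²) = 8.462 (perimeter = 2·24·8.462·sin(180°/24) = 53.02 mm); the r=12 cylinder at (8, -3.5) gives a regular 24-gon of circumradius 12 (constant along its height) (perimeter = 2·24·12.000·sin(180°/24) = 75.18 mm); Taking the first minus the rest: starting from the r=8.5 sphere, the r=12 cylinder at (8, -3.5) partially overlaps it — only the 146.88 mm² overlap (of its 447.24 mm²) is removed, clipping the outline — boundary = 45.83 mm. Overall, the cross-section is a single solid region. Total boundary length (outer) = 45.83 mm.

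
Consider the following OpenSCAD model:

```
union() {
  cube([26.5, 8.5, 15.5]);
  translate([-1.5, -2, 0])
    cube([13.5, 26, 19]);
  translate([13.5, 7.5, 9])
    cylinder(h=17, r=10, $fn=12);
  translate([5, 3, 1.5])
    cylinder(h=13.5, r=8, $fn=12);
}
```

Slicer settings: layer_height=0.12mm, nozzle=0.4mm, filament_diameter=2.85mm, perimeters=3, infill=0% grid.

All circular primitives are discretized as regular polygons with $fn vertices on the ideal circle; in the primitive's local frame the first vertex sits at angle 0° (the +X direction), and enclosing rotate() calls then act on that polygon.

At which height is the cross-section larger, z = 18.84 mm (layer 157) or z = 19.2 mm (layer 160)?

layer 157 (z = 18.84 mm)

Layer 157 (z = 18.84): the cube is absent (z outside [0, 15.5]); the cube at (-1.5, -2) (footprint 13.5×26) is included at this height (area 351.00 mm²); the r=10 cylinder at (13.5, 7.5) contributes a regular 12-gon of circumradius 10 (area = (12/2)·10.000²·sin(360°/12) = 300.00 mm²); the cylinder at (5, 3) is not intersected at this z (z outside [1.5, 15]); Merging all regions: the regions partially overlap — summed areas 651.00 mm² minus the doubly-counted overlap 120.58 mm² gives 530.42 mm² — area = 530.42 mm². So its area = 530.42 mm². Layer 160 (z = 19.2): the cube is absent (z outside [0, 15.5]); the cube at (-1.5, -2) does not reach this height (z outside [0, 19]); the r=10 cylinder at (13.5, 7.5) gives a regular 12-gon of circumradius 10 (constant along its height) (area = (12/2)·10.000²·sin(360°/12) = 300.00 mm²); the cylinder at (5, 3) is absent (z outside [1.5, 15]); Combining (union): only the r=10 cylinder at (13.5, 7.5) is present, so the union is just that shape — area = 300.00 mm². So its area = 300.00 mm². Layer 157 is larger (530.42 vs 300.00 mm²).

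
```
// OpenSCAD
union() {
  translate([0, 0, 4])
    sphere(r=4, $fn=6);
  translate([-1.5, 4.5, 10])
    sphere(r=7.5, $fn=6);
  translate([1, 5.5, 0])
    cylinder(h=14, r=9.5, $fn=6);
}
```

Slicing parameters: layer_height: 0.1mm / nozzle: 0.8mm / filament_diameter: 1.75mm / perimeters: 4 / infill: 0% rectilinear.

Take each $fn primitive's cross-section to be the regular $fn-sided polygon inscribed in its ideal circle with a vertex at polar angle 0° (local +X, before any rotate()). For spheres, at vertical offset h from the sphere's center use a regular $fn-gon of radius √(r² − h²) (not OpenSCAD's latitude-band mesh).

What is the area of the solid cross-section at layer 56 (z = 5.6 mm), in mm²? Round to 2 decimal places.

At z = 5.6 mm: the r=4 sphere slices to a regular 6-gon of circumradius 3.666 (√(r²−h²) with h=1.6 from center) (area = (6/2)·3.666²·sin(360°/6) = 34.92 mm²); the sphere at (-1.5, 4.5): section is a regular 6-gon, circumradius = √(r²−h²) = √(7.5²−4.4²) = 6.074 (area = (6/2)·6.074²·sin(360°/6) = 95.84 mm²); the r=9.5 cylinder at (1, 5.5) contributes a regular 6-gon of circumradius 9.5 (area = (6/2)·9.500²·sin(360°/6) = 234.48 mm²); Taking the union: the regions partially overlap — summed areas 365.24 mm² minus the doubly-counted overlap 129.00 mm² gives 236.23 mm² — area = 236.23 mm². Overall, the cross-section is a single solid region. Net area = 236.23 mm².

236.23 mm²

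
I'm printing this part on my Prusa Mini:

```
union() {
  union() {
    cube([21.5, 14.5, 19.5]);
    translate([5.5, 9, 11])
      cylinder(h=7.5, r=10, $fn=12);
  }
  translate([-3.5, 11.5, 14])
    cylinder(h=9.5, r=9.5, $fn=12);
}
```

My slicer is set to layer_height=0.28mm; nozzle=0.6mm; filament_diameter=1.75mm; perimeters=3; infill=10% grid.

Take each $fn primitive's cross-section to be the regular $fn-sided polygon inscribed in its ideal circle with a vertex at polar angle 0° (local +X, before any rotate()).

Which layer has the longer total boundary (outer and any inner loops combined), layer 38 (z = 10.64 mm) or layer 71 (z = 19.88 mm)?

Layer 38 (z = 10.64): the cube is present — its section is the full 21.5×14.5 rectangle (perimeter 72.00 mm); the cylinder at (5.5, 9) does not reach this height (z outside [11, 18.5]); Merging all regions: only the 21.5×14.5 cube is present, so the union is just that shape — boundary = 72.00 mm; the cylinder at (-3.5, 11.5) is absent (z outside [14, 23.5]); Taking the union: only the result so far is present, so the union is just that shape — boundary = 72.00 mm. So its perimeter = 72.00 mm. Layer 71 (z = 19.88): the cube is not intersected at this z (z outside [0, 19.5]); the cylinder at (5.5, 9) is absent (z outside [11, 18.5]); Merging all regions: nothing is present at this height; the r=9.5 cylinder at (-3.5, 11.5) contributes a regular 12-gon of circumradius 9.5 (perimeter = 2·12·9.500·sin(180°/12) = 59.01 mm); Taking the union: only the r=9.5 cylinder at (-3.5, 11.5) is present, so the union is just that shape — boundary = 59.01 mm. So its perimeter = 59.01 mm. Layer 38 is larger (72.00 vs 59.01 mm).

layer 38 (z = 10.64 mm)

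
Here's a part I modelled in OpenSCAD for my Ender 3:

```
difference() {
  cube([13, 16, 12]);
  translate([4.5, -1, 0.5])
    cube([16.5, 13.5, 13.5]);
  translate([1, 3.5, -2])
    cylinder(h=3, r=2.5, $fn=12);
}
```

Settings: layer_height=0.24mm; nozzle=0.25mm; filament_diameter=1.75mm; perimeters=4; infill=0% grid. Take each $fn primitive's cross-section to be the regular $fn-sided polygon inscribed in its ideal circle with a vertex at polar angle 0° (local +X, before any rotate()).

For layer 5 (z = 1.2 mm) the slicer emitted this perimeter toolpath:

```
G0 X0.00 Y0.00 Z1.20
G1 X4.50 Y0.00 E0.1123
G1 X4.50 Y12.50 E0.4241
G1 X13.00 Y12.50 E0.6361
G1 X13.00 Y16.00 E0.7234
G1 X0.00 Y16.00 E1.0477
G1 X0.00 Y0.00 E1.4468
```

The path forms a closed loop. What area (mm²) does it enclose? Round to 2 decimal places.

101.75 mm²

Apply the shoelace formula to the sequence of (X, Y) vertices; enclosed area = 101.75 mm².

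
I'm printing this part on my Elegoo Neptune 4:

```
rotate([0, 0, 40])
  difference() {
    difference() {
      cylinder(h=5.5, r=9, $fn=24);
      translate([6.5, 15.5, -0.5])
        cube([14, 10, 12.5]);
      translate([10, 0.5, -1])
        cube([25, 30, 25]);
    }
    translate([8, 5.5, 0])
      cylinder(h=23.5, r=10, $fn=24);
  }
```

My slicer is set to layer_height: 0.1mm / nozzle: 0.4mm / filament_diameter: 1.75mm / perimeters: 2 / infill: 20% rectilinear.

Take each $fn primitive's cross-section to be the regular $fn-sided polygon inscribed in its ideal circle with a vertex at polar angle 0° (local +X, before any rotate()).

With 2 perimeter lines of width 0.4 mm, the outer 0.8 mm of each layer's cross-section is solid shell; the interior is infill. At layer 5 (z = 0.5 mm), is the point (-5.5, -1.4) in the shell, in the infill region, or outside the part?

At z = 0.5 mm: the cylinder: section is a regular 24-gon, circumradius r=9; the 14×10 cube at (6.5, 15.5) contributes its full rectangle; the cube at (10, 0.5) is present — its section is the full 25×30 rectangle; Subtracting the remaining from the first: starting from the r=9 cylinder, the 14×10 cube at (6.5, 15.5) misses the remaining region (no effect); the 25×30 cube at (10, 0.5) misses the remaining region (no effect) — 1 connected region; the r=10 cylinder at (8, 5.5) gives a regular 24-gon of circumradius 10 (constant along its height); Taking the first minus the rest: starting from that combined region, the r=10 cylinder at (8, 5.5) partially overlaps it — only the 105.00 mm² overlap (of its 310.58 mm²) is removed, clipping the outline — 1 connected region; (rotated 40° about Z; rotation is an isometry so areas/perimeters/island counts are preserved). Overall, the cross-section is a single solid region. Undo the 40° rotation: the query point maps to (-5.113, 2.463) in the un-rotated model frame. The nearest boundary edge runs (-8.69, 2.33)→(-7.79, 4.50); distance from the point to it = 3.26 mm. The point is inside the cross-section and 3.26 mm from the nearest boundary — more than the 0.8 mm shell width (2 × 0.4), so it's in the infill interior.

infill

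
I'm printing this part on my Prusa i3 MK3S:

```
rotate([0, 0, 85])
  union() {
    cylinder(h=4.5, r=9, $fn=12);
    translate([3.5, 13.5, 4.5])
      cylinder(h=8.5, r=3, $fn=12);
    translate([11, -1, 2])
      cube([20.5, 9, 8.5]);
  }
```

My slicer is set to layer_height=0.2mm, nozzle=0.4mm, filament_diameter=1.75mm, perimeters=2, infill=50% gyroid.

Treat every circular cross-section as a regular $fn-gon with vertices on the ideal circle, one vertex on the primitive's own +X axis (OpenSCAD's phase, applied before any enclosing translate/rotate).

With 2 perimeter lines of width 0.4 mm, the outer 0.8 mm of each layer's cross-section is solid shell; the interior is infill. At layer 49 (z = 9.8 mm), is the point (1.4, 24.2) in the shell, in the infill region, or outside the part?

At z = 9.8 mm: the cylinder does not reach this height (z outside [0, 4.5]); the r=3 cylinder at (3.5, 13.5) contributes a regular 12-gon of circumradius 3; the 20.5×9 cube at (11, -1) contributes its full rectangle; Taking the union: the 2 present regions are separate (no shared area or edge), so areas and boundary lengths simply add and each stays a separate island — 2 connected regions; (rotated 85° about Z; rotation is an isometry so areas/perimeters/island counts are preserved). Overall, the cross-section has 2 separate islands. Undo the 85° rotation: the query point maps to (24.230, 0.714) in the un-rotated model frame. The nearest boundary edge runs (31.50, -1.00)→(11.00, -1.00); distance from the point to it = 1.71 mm. (Shell/infill is judged within the island containing the point — the largest one.) The point is inside the cross-section and 1.71 mm from the nearest boundary — more than the 0.8 mm shell width (2 × 0.4), so it's in the infill interior.

infill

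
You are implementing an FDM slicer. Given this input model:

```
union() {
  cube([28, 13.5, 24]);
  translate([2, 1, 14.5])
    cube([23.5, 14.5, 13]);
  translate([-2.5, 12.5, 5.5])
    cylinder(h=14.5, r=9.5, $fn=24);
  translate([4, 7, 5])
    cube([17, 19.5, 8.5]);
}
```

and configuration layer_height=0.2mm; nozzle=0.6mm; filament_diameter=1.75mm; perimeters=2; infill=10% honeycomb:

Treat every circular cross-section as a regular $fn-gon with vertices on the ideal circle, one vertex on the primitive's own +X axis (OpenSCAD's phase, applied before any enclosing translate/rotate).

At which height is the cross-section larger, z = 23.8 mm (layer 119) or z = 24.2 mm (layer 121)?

Layer 119 (z = 23.8): the 28×13.5 cube contributes its full rectangle (area 378.00 mm²); the cube at (2, 1) (footprint 23.5×14.5) is included at this height (area 340.75 mm²); the cylinder at (-2.5, 12.5) is not intersected at this z (z outside [5.5, 20]); the cube at (4, 7) is not intersected at this z (z outside [5, 13.5]); Combining (union): the regions partially overlap — summed areas 718.75 mm² minus the doubly-counted overlap 293.75 mm² gives 425.00 mm² — area = 425.00 mm². So its area = 425.00 mm². Layer 121 (z = 24.2): the cube is not intersected at this z (z outside [0, 24]); the cube at (2, 1) (footprint 23.5×14.5) is included at this height (area 340.75 mm²); the cylinder at (-2.5, 12.5) does not reach this height (z outside [5.5, 20]); the cube at (4, 7) is not intersected at this z (z outside [5, 13.5]); Taking the union: only the 23.5×14.5 cube at (2, 1) is present, so the union is just that shape — area = 340.75 mm². So its area = 340.75 mm². Layer 119 is larger (425.00 vs 340.75 mm²).

layer 119 (z = 23.8 mm)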